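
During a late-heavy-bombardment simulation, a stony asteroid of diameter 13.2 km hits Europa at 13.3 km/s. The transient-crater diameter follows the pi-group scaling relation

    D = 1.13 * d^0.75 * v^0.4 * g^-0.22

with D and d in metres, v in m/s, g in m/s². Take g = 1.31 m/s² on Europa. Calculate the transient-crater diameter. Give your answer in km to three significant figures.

D ≈ 58.5 km

In SI units: d = 13200 m, v = 13300 m/s.
d^0.75 = 13200^0.75 = 1231
v^0.4 = 13300^0.4 = 44.62
g^-0.22 = 1.31^-0.22 = 0.9423
D = 1.13 × 1231 × 44.62 × 0.9423 = 58486 m
   = 58.49 km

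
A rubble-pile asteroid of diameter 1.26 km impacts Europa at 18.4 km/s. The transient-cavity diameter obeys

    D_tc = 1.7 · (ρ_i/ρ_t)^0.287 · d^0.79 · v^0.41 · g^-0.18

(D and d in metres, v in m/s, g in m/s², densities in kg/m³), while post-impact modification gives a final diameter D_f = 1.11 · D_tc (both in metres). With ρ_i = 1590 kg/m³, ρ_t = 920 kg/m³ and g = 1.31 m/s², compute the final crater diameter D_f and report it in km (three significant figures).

In SI: d = 1260 m, v = 18400 m/s.
(ρ_i/ρ_t)^0.287 = (1590/920)^0.287 = 1.170
d^0.79 = 1260^0.79 = 281.4
v^0.41 = 18400^0.41 = 56.05
g^-0.18 = 1.31^-0.18 = 0.9526
D_tc = 1.7 × 1.170 × 281.4 × 56.05 × 0.9526 = 29880 m
D_f = 1.11 × 29880 = 33167 m
     = 33.17 km

D_f ≈ 33.2 km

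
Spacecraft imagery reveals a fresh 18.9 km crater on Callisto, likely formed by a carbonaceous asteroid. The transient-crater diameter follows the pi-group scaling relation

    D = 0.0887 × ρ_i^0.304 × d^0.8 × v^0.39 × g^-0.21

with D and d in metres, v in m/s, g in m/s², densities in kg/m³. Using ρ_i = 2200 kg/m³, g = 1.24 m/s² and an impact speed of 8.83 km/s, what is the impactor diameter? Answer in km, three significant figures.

d ≈ 3.10 km

Rearranging for d: d = [D / (0.0887 · 2200^0.304 · 8830^0.39 · 1.24^-0.21)]^(1/0.8).
D = 18900 m.
2200^0.304 = 10.38
8830^0.39 = 34.59
1.24^-0.21 = 0.9558
Denominator = 0.0887 × 10.38 × 34.59 × 0.9558 = 30.44
D / 30.44 = 18900 / 30.44 = 620.9
d = 620.9^(1/0.8) = 620.9^1.25 = 3099 m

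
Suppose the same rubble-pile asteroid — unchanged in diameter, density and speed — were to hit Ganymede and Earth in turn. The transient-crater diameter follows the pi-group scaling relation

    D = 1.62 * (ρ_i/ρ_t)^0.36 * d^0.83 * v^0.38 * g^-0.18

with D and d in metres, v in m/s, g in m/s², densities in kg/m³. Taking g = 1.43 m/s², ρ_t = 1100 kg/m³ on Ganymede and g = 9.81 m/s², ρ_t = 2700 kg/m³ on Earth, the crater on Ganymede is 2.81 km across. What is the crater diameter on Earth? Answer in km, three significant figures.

D ≈ 1.44 km

The impactor-only factors (d, v, ρ_i) cancel in the ratio, leaving D_Earth/D_Ganymede = (g_Earth/g_Ganymede)^-0.18 · (ρ_t,Ganymede/ρ_t,Earth)^0.36.
(9.81/1.43)^-0.18 = 6.860^-0.18 = 0.7071
(1100/2700)^0.36 = 0.4074^0.36 = 0.7238
Ratio = 0.7071 × 0.7238 = 0.5118
D_Earth = 0.5118 × 2.81 km = 1.44 km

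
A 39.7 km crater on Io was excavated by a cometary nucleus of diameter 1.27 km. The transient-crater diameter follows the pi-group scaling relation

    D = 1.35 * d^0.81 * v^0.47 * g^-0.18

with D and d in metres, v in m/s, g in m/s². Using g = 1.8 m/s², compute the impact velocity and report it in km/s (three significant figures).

v ≈ 18.0 km/s

Rearranging for v: v = [D / (1.35 · 1270^0.81 · 1.8^-0.18)]^(1/0.47).
D = 39700 m.
1270^0.81 = 326.6
1.8^-0.18 = 0.8996
Denominator = 1.35 × 326.6 × 0.8996 = 396.6
D / 396.6 = 39700 / 396.6 = 100.1
v = 100.1^(1/0.47) = 100.1^2.1277 = 18044 m/s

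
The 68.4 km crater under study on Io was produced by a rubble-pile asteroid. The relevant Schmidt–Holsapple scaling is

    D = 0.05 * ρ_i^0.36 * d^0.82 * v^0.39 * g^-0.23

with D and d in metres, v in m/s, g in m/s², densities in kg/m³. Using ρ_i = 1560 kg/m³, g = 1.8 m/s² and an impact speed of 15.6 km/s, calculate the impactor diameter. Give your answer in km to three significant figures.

d ≈ 14.4 km

Rearranging for d: d = [D / (0.05 · 1560^0.36 · 15600^0.39 · 1.8^-0.23)]^(1/0.82).
D = 68400 m.
1560^0.36 = 14.11
15600^0.39 = 43.18
1.8^-0.23 = 0.8735
Denominator = 0.05 × 14.11 × 43.18 × 0.8735 = 26.61
D / 26.61 = 68400 / 26.61 = 2570
d = 2570^(1/0.82) = 2570^1.2195 = 14402 m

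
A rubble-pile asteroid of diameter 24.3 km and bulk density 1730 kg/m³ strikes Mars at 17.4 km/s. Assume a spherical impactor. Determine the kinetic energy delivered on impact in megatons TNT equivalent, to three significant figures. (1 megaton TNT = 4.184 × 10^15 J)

E ≈ 4.70 × 10^8 Mt TNT

d = 24300 m; v = 17400 m/s.
Mass m = (π/6) ρ d³ = (π/6) × 1730 × (24300)³ = 1.300 × 10^16 kg
E = ½ m v² = 0.5 × 1.300 × 10^16 × (17400)² = 1.968 × 10^24 J
   = 1.968 × 10^24 / 4.184×10^15 = 4.704 × 10^8 Mt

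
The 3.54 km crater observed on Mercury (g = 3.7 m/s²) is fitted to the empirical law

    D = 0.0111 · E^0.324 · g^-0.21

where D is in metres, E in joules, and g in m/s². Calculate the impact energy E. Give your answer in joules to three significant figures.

E ≈ 2.26 × 10^17 J

Rearranging: E = [D / (0.0111 · g^-0.21)]^(1/0.324).
D = 3540 m.
g^-0.21 = 3.7^-0.21 = 0.7598
D / (0.0111 × 0.7598) = 3540 / (8.434 × 10^-3) = 4.197 × 10^5
E = (4.197 × 10^5)^3.0864 = 2.263 × 10^17 J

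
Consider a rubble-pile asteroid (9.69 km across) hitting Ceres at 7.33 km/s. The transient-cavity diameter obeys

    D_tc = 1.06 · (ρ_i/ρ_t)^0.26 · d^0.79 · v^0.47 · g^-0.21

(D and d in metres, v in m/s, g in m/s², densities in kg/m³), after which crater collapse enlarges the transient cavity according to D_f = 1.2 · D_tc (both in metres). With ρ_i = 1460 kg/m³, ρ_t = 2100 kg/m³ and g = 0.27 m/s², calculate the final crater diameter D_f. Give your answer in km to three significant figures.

D_f ≈ 141 km

In SI: d = 9690 m, v = 7330 m/s.
(ρ_i/ρ_t)^0.26 = (1460/2100)^0.26 = 0.9098
d^0.79 = 9690^0.79 = 1410
v^0.47 = 7330^0.47 = 65.55
g^-0.21 = 0.27^-0.21 = 1.316
D_tc = 1.06 × 0.9098 × 1410 × 65.55 × 1.316 = 1.173 × 10^5 m
D_f = 1.2 × 1.173 × 10^5 = 1.408 × 10^5 m
     = 140.8 km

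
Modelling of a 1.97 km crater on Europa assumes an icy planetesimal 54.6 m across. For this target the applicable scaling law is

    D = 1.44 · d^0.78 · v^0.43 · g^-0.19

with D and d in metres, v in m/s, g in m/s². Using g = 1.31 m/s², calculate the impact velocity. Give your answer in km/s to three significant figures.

Rearranging for v: v = [D / (1.44 · 54.6^0.78 · 1.31^-0.19)]^(1/0.43).
D = 1970 m.
54.6^0.78 = 22.65
1.31^-0.19 = 0.9500
Denominator = 1.44 × 22.65 × 0.9500 = 30.99
D / 30.99 = 1970 / 30.99 = 63.57
v = 63.57^(1/0.43) = 63.57^2.3256 = 15619 m/s

v ≈ 15.6 km/s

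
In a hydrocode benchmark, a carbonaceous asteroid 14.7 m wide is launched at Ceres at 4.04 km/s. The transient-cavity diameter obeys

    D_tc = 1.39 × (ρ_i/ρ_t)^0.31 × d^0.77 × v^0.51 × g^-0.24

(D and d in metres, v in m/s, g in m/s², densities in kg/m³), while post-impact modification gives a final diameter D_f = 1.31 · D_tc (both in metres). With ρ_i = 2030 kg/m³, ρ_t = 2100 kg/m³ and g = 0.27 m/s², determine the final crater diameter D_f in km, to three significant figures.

v = 4040 m/s.
(ρ_i/ρ_t)^0.31 = (2030/2100)^0.31 = 0.9895
d^0.77 = 14.7^0.77 = 7.922
v^0.51 = 4040^0.51 = 69.06
g^-0.24 = 0.27^-0.24 = 1.369
D_tc = 1.39 × 0.9895 × 7.922 × 69.06 × 1.369 = 1030 m
D_f = 1.31 × 1030 = 1349 m
     = 1.349 km

D_f ≈ 1.35 km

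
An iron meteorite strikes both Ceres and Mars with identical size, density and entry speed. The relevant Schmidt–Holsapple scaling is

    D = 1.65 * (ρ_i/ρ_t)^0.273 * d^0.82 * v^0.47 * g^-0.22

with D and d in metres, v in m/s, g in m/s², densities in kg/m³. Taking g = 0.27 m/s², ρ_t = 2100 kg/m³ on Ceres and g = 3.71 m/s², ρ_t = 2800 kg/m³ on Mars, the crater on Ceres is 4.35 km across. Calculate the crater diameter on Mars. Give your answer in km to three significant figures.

D ≈ 2.26 km

The impactor-only factors (d, v, ρ_i) cancel in the ratio, leaving D_Mars/D_Ceres = (g_Mars/g_Ceres)^-0.22 · (ρ_t,Ceres/ρ_t,Mars)^0.273.
(3.71/0.27)^-0.22 = 13.74^-0.22 = 0.5619
(2100/2800)^0.273 = 0.7500^0.273 = 0.9245
Ratio = 0.5619 × 0.9245 = 0.5195
D_Mars = 0.5195 × 4.35 km = 2.26 km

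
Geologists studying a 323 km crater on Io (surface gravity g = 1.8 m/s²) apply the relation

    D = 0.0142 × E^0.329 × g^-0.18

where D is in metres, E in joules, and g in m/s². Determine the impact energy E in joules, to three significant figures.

E ≈ 3.17 × 10^22 J

Rearranging: E = [D / (0.0142 · g^-0.18)]^(1/0.329).
D = 323000 m.
g^-0.18 = 1.8^-0.18 = 0.8996
D / (0.0142 × 0.8996) = 323000 / (0.01277) = 2.529 × 10^7
E = (2.529 × 10^7)^3.0395 = 3.171 × 10^22 J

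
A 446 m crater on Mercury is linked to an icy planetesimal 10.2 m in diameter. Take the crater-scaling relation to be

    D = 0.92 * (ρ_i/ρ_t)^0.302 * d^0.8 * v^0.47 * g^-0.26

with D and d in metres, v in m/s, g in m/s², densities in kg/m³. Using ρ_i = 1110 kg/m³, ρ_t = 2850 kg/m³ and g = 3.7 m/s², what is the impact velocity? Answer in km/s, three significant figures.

Rearranging for v: v = [D / (0.92 · (1110/2850)^0.302 · 10.2^0.8 · 3.7^-0.26)]^(1/0.47).
(1110/2850)^0.302 = 0.7522
10.2^0.8 = 6.410
3.7^-0.26 = 0.7117
Denominator = 0.92 × 0.7522 × 6.410 × 0.7117 = 3.157
D / 3.157 = 446 / 3.157 = 141.3
v = 141.3^(1/0.47) = 141.3^2.1277 = 37571 m/s

v ≈ 37.6 km/s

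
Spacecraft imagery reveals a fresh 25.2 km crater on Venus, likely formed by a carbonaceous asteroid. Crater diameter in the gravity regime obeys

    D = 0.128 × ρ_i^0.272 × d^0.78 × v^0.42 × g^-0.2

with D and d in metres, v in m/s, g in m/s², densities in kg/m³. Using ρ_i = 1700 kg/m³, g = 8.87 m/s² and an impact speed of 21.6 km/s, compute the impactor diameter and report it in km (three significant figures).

d ≈ 3.72 km

Rearranging for d: d = [D / (0.128 · 1700^0.272 · 21600^0.42 · 8.87^-0.2)]^(1/0.78).
D = 25200 m.
1700^0.272 = 7.563
21600^0.42 = 66.14
8.87^-0.2 = 0.6463
Denominator = 0.128 × 7.563 × 66.14 × 0.6463 = 41.38
D / 41.38 = 25200 / 41.38 = 609.0
d = 609.0^(1/0.78) = 609.0^1.2821 = 3717 m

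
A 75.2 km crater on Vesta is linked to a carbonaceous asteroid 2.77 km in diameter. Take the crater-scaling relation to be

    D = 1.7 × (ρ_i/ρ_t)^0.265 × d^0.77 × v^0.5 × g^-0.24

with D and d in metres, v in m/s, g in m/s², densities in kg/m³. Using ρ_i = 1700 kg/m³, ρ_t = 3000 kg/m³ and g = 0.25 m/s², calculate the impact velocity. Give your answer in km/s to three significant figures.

v ≈ 6.79 km/s

Rearranging for v: v = [D / (1.7 · (1700/3000)^0.265 · 2770^0.77 · 0.25^-0.24)]^(1/0.5).
D = 75200 m.
(1700/3000)^0.265 = 0.8603
2770^0.77 = 447.4
0.25^-0.24 = 1.395
Denominator = 1.7 × 0.8603 × 447.4 × 1.395 = 912.8
D / 912.8 = 75200 / 912.8 = 82.38
v = 82.38^(1/0.5) = 82.38^2 = 6786 m/s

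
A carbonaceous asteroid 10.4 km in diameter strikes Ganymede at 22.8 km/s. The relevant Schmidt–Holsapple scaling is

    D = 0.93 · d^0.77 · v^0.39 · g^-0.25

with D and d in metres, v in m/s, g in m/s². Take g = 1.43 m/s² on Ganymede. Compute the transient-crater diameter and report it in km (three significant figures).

In SI units: d = 10400 m, v = 22800 m/s.
d^0.77 = 10400^0.77 = 1239
v^0.39 = 22800^0.39 = 50.07
g^-0.25 = 1.43^-0.25 = 0.9145
D = 0.93 × 1239 × 50.07 × 0.9145 = 52761 m
   = 52.76 km

D ≈ 52.8 km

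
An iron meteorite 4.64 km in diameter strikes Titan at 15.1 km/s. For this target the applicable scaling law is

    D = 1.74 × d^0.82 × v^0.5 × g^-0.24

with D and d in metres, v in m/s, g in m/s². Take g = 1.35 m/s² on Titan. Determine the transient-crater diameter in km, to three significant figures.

In SI units: d = 4640 m, v = 15100 m/s.
d^0.82 = 4640^0.82 = 1015
v^0.5 = 15100^0.5 = 122.9
g^-0.24 = 1.35^-0.24 = 0.9305
D = 1.74 × 1015 × 122.9 × 0.9305 = 2.020 × 10^5 m
   = 202.0 km

D ≈ 202 km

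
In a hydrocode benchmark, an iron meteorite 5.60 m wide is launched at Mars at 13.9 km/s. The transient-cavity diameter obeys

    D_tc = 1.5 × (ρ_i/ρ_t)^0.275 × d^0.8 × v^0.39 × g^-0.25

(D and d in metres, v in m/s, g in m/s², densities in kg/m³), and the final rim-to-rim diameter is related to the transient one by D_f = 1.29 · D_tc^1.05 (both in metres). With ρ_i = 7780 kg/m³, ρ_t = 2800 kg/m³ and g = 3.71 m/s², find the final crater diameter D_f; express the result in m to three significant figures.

D_f ≈ 397 m

v = 13900 m/s.
(ρ_i/ρ_t)^0.275 = (7780/2800)^0.275 = 1.324
d^0.8 = 5.6^0.8 = 3.968
v^0.39 = 13900^0.39 = 41.28
g^-0.25 = 3.71^-0.25 = 0.7205
D_tc = 1.5 × 1.324 × 3.968 × 41.28 × 0.7205 = 234.4 m
D_f = 1.29 × (234.4)^1.05 = 397.2 m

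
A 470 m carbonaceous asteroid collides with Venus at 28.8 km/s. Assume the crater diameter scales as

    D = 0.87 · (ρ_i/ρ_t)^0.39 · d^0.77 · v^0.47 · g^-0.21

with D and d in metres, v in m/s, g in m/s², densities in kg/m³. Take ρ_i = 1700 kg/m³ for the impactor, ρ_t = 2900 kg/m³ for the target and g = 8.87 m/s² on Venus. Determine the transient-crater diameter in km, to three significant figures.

D ≈ 6.36 km

In SI units: v = 28800 m/s.
(ρ_i/ρ_t)^0.39 = (1700/2900)^0.39 = 0.8120
d^0.77 = 470^0.77 = 114.2
v^0.47 = 28800^0.47 = 124.7
g^-0.21 = 8.87^-0.21 = 0.6323
D = 0.87 × 0.8120 × 114.2 × 124.7 × 0.6323 = 6361 m
   = 6.361 km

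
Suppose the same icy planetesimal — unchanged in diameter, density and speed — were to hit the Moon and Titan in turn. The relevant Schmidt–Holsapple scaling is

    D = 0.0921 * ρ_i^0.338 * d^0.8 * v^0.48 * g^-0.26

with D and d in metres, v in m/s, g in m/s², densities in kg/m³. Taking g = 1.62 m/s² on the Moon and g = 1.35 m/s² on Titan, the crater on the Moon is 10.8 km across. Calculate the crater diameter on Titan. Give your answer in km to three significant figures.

All impactor-dependent factors cancel in the ratio, leaving D_Titan/D_Moon = (g_Titan/g_Moon)^-0.26.
(1.35/1.62)^-0.26 = 0.8333^-0.26 = 1.049
D_Titan = 1.049 × 10.8 km = 11.3 km

D ≈ 11.3 km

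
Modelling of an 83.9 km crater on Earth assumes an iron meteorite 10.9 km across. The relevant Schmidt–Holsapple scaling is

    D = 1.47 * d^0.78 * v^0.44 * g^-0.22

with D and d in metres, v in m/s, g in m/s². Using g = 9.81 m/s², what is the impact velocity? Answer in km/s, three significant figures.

v ≈ 14.1 km/s

Rearranging for v: v = [D / (1.47 · 10900^0.78 · 9.81^-0.22)]^(1/0.44).
D = 83900 m.
10900^0.78 = 1410
9.81^-0.22 = 0.6051
Denominator = 1.47 × 1410 × 0.6051 = 1254
D / 1254 = 83900 / 1254 = 66.91
v = 66.91^(1/0.44) = 66.91^2.2727 = 14086 m/s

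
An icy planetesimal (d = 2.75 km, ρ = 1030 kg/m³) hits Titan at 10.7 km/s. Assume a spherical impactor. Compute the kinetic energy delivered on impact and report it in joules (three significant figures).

E ≈ 6.42 × 10^20 J

d = 2750 m; v = 10700 m/s.
Mass m = (π/6) ρ d³ = (π/6) × 1030 × (2750)³ = 1.122 × 10^13 kg
E = ½ m v² = 0.5 × 1.122 × 10^13 × (10700)² = 6.423 × 10^20 J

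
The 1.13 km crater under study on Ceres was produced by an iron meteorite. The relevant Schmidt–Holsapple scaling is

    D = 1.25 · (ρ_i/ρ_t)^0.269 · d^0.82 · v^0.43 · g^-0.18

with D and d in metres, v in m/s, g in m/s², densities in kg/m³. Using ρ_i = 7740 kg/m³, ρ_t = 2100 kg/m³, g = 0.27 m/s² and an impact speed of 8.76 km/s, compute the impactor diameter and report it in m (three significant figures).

d ≈ 16.9 m

Rearranging for d: d = [D / (1.25 · (7740/2100)^0.269 · 8760^0.43 · 0.27^-0.18)]^(1/0.82).
D = 1130 m.
(7740/2100)^0.269 = 1.420
8760^0.43 = 49.58
0.27^-0.18 = 1.266
Denominator = 1.25 × 1.420 × 49.58 × 1.266 = 111.4
D / 111.4 = 1130 / 111.4 = 10.14
d = 10.14^(1/0.82) = 10.14^1.2195 = 16.86 m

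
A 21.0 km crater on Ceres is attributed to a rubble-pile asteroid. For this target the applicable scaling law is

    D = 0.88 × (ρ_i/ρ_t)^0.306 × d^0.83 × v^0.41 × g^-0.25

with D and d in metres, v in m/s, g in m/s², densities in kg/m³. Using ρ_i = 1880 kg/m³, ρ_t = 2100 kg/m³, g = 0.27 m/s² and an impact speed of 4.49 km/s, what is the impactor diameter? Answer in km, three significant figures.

Rearranging for d: d = [D / (0.88 · (1880/2100)^0.306 · 4490^0.41 · 0.27^-0.25)]^(1/0.83).
D = 21000 m.
(1880/2100)^0.306 = 0.9667
4490^0.41 = 31.44
0.27^-0.25 = 1.387
Denominator = 0.88 × 0.9667 × 31.44 × 1.387 = 37.10
D / 37.10 = 21000 / 37.10 = 566.0
d = 566.0^(1/0.83) = 566.0^1.2048 = 2073 m

d ≈ 2.07 km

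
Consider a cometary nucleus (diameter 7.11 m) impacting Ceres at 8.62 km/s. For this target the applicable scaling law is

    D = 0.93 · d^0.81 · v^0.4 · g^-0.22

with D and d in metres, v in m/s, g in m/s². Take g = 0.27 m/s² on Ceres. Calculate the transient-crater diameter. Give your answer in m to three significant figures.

In SI units: v = 8620 m/s.
d^0.81 = 7.11^0.81 = 4.898
v^0.4 = 8620^0.4 = 37.51
g^-0.22 = 0.27^-0.22 = 1.334
D = 0.93 × 4.898 × 37.51 × 1.334 = 227.9 m

D ≈ 228 m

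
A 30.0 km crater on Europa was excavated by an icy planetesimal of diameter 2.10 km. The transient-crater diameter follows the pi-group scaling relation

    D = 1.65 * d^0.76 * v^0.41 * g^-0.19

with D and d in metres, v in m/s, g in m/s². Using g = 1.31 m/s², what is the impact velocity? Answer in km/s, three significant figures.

Rearranging for v: v = [D / (1.65 · 2100^0.76 · 1.31^-0.19)]^(1/0.41).
D = 30000 m.
2100^0.76 = 334.9
1.31^-0.19 = 0.9500
Denominator = 1.65 × 334.9 × 0.9500 = 525.0
D / 525.0 = 30000 / 525.0 = 57.14
v = 57.14^(1/0.41) = 57.14^2.439 = 19283 m/s

v ≈ 19.3 km/s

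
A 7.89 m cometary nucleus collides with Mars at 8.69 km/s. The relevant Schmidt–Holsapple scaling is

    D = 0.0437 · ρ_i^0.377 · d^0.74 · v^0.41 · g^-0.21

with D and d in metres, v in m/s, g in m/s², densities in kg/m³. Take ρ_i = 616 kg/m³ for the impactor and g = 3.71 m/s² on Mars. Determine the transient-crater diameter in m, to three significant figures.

D ≈ 71.0 m

In SI units: v = 8690 m/s.
ρ_i^0.377 = 616^0.377 = 11.26
d^0.74 = 7.89^0.74 = 4.611
v^0.41 = 8690^0.41 = 41.21
g^-0.21 = 3.71^-0.21 = 0.7593
D = 0.0437 × 11.26 × 4.611 × 41.21 × 0.7593 = 71.00 m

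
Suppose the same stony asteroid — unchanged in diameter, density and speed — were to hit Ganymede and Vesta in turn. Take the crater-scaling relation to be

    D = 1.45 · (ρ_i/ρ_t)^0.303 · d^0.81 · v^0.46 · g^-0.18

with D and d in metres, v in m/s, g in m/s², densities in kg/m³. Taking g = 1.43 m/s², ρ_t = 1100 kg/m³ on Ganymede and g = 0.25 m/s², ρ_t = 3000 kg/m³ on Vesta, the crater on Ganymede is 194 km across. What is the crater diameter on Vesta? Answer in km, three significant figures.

D ≈ 196 km

The impactor-only factors (d, v, ρ_i) cancel in the ratio, leaving D_Vesta/D_Ganymede = (g_Vesta/g_Ganymede)^-0.18 · (ρ_t,Ganymede/ρ_t,Vesta)^0.303.
(0.25/1.43)^-0.18 = 0.1748^-0.18 = 1.369
(1100/3000)^0.303 = 0.3667^0.303 = 0.7379
Ratio = 1.369 × 0.7379 = 1.010
D_Vesta = 1.010 × 194 km = 196 km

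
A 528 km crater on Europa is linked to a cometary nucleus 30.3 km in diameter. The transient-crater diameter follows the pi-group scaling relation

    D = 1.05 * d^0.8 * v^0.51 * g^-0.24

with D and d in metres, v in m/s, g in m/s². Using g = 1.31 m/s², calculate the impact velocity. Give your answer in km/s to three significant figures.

Rearranging for v: v = [D / (1.05 · 30300^0.8 · 1.31^-0.24)]^(1/0.51).
D = 528000 m.
30300^0.8 = 3847
1.31^-0.24 = 0.9372
Denominator = 1.05 × 3847 × 0.9372 = 3786
D / 3786 = 528000 / 3786 = 139.5
v = 139.5^(1/0.51) = 139.5^1.9608 = 16035 m/s

v ≈ 16.0 km/s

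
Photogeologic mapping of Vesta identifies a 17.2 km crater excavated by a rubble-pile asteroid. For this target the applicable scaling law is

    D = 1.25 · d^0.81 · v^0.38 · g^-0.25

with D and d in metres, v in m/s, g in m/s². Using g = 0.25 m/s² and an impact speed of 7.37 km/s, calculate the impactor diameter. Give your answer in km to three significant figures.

Rearranging for d: d = [D / (1.25 · 7370^0.38 · 0.25^-0.25)]^(1/0.81).
D = 17200 m.
7370^0.38 = 29.49
0.25^-0.25 = 1.414
Denominator = 1.25 × 29.49 × 1.414 = 52.12
D / 52.12 = 17200 / 52.12 = 330.0
d = 330.0^(1/0.81) = 330.0^1.2346 = 1286 m

d ≈ 1.29 km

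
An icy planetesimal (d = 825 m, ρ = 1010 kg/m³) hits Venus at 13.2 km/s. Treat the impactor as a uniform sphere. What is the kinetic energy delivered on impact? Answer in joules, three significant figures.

v = 13200 m/s.
Mass m = (π/6) ρ d³ = (π/6) × 1010 × (825)³ = 2.969 × 10^11 kg
E = ½ m v² = 0.5 × 2.969 × 10^11 × (13200)² = 2.587 × 10^19 J

E ≈ 2.59 × 10^19 J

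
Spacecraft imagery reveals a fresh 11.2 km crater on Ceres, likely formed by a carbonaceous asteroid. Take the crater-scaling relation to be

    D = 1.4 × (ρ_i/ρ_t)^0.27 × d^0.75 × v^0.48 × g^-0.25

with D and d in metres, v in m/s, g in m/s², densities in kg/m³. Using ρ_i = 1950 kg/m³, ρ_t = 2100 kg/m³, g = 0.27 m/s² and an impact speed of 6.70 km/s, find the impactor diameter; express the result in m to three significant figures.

d ≈ 378 m

Rearranging for d: d = [D / (1.4 · (1950/2100)^0.27 · 6700^0.48 · 0.27^-0.25)]^(1/0.75).
D = 11200 m.
(1950/2100)^0.27 = 0.9802
6700^0.48 = 68.63
0.27^-0.25 = 1.387
Denominator = 1.4 × 0.9802 × 68.63 × 1.387 = 130.6
D / 130.6 = 11200 / 130.6 = 85.76
d = 85.76^(1/0.75) = 85.76^1.3333 = 378.1 m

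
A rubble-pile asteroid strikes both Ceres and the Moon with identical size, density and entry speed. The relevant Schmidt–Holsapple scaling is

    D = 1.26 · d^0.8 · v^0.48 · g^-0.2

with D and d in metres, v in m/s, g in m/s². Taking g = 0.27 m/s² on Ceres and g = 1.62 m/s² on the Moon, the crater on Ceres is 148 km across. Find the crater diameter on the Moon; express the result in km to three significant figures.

All impactor-dependent factors cancel in the ratio, leaving D_Moon/D_Ceres = (g_Moon/g_Ceres)^-0.2.
(1.62/0.27)^-0.2 = 6.000^-0.2 = 0.6988
D_Moon = 0.6988 × 148 km = 103 km

D ≈ 103 km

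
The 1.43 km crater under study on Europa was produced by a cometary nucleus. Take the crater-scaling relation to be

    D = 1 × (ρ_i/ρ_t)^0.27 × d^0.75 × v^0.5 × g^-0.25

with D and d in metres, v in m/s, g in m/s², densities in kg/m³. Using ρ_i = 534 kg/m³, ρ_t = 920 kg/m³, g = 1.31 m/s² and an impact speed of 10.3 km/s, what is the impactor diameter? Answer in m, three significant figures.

Rearranging for d: d = [D / (1 · (534/920)^0.27 · 10300^0.5 · 1.31^-0.25)]^(1/0.75).
D = 1430 m.
(534/920)^0.27 = 0.8634
10300^0.5 = 101.5
1.31^-0.25 = 0.9347
Denominator = 1 × 0.8634 × 101.5 × 0.9347 = 81.91
D / 81.91 = 1430 / 81.91 = 17.46
d = 17.46^(1/0.75) = 17.46^1.3333 = 45.29 m

d ≈ 45.3 m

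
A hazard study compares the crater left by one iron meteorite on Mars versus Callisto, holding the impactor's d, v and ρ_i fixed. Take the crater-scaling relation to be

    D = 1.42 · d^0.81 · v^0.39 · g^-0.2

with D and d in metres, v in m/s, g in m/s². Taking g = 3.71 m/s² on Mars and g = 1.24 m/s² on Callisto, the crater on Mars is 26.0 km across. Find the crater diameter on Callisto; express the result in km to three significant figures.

D ≈ 32.4 km

All impactor-dependent factors cancel in the ratio, leaving D_Callisto/D_Mars = (g_Callisto/g_Mars)^-0.2.
(1.24/3.71)^-0.2 = 0.3342^-0.2 = 1.245
D_Callisto = 1.245 × 26.0 km = 32.4 km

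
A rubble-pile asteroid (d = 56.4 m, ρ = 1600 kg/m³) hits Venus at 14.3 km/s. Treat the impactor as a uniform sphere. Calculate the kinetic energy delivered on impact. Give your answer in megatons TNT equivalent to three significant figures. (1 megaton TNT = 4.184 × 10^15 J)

v = 14300 m/s.
Mass m = (π/6) ρ d³ = (π/6) × 1600 × (56.4)³ = 1.503 × 10^8 kg
E = ½ m v² = 0.5 × 1.503 × 10^8 × (14300)² = 1.537 × 10^16 J
   = 1.537 × 10^16 / 4.184×10^15 = 3.674 Mt

E ≈ 3.67 Mt TNT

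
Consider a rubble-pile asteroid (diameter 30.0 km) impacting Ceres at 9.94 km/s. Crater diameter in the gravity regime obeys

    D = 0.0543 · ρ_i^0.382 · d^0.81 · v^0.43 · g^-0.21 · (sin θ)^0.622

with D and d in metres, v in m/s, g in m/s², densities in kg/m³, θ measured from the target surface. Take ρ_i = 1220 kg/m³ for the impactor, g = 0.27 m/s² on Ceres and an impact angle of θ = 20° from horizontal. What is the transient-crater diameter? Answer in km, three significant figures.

D ≈ 123 km

In SI units: d = 30000 m, v = 9940 m/s.
ρ_i^0.382 = 1220^0.382 = 15.10
d^0.81 = 30000^0.81 = 4231
v^0.43 = 9940^0.43 = 52.35
g^-0.21 = 0.27^-0.21 = 1.316
(sin 20°)^0.622 = 0.3420^0.622 = 0.5131
D = 0.0543 × 15.10 × 4231 × 52.35 × 1.316 × 0.5131 = 1.226 × 10^5 m
   = 122.6 km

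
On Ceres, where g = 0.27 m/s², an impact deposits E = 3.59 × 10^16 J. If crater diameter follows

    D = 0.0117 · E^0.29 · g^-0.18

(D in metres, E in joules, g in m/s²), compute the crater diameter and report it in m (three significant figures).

E^0.29 = (3.59 × 10^16)^0.29 = 6.324 × 10^4
g^-0.18 = 0.27^-0.18 = 1.266
D = 0.0117 × 6.324 × 10^4 × 1.266 = 936.7 m

D ≈ 937 m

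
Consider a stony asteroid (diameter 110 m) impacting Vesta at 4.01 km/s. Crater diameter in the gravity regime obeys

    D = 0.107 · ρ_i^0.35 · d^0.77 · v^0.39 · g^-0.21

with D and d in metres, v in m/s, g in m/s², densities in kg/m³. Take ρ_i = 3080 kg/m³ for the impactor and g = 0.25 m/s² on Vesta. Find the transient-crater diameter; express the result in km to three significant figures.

D ≈ 2.26 km

In SI units: v = 4010 m/s.
ρ_i^0.35 = 3080^0.35 = 16.63
d^0.77 = 110^0.77 = 37.31
v^0.39 = 4010^0.39 = 25.42
g^-0.21 = 0.25^-0.21 = 1.338
D = 0.107 × 16.63 × 37.31 × 25.42 × 1.338 = 2258 m
   = 2.258 km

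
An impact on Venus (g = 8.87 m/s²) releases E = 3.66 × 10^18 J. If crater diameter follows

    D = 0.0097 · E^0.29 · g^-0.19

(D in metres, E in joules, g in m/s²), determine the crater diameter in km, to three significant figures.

D ≈ 1.55 km

E^0.29 = (3.66 × 10^18)^0.29 = 2.418 × 10^5
g^-0.19 = 8.87^-0.19 = 0.6605
D = 0.0097 × 2.418 × 10^5 × 0.6605 = 1549 m
   = 1.549 km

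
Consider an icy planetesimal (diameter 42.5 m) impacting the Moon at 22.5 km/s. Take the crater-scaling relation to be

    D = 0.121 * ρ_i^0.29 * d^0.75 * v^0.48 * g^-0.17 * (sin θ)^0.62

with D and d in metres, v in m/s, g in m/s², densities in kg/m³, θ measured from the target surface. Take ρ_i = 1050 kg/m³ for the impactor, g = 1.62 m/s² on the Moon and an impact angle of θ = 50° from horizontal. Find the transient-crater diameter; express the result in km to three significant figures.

In SI units: v = 22500 m/s.
ρ_i^0.29 = 1050^0.29 = 7.519
d^0.75 = 42.5^0.75 = 16.65
v^0.48 = 22500^0.48 = 122.8
g^-0.17 = 1.62^-0.17 = 0.9213
(sin 50°)^0.62 = 0.7660^0.62 = 0.8477
D = 0.121 × 7.519 × 16.65 × 122.8 × 0.9213 × 0.8477 = 1453 m
   = 1.453 km

D ≈ 1.45 km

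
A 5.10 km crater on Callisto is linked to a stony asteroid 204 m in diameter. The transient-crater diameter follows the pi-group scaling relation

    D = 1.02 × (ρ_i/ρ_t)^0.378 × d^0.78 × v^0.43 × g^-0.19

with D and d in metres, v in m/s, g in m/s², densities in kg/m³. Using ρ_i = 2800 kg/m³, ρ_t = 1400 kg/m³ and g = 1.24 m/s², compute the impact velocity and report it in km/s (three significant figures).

v ≈ 15.5 km/s

Rearranging for v: v = [D / (1.02 · (2800/1400)^0.378 · 204^0.78 · 1.24^-0.19)]^(1/0.43).
D = 5100 m.
(2800/1400)^0.378 = 1.300
204^0.78 = 63.32
1.24^-0.19 = 0.9600
Denominator = 1.02 × 1.300 × 63.32 × 0.9600 = 80.60
D / 80.60 = 5100 / 80.60 = 63.28
v = 63.28^(1/0.43) = 63.28^2.3256 = 15453 m/s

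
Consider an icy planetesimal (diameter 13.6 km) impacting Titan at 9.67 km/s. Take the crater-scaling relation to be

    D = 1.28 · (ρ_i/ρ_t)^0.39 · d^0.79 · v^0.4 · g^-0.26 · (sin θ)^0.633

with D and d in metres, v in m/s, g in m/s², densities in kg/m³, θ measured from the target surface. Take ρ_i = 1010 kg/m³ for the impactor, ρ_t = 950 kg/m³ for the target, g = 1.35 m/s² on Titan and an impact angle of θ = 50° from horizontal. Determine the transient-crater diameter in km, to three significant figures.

D ≈ 74.1 km

In SI units: d = 13600 m, v = 9670 m/s.
(ρ_i/ρ_t)^0.39 = (1010/950)^0.39 = 1.024
d^0.79 = 13600^0.79 = 1843
v^0.4 = 9670^0.4 = 39.28
g^-0.26 = 1.35^-0.26 = 0.9249
(sin 50°)^0.633 = 0.7660^0.633 = 0.8447
D = 1.28 × 1.024 × 1843 × 39.28 × 0.9249 × 0.8447 = 74132 m
   = 74.13 km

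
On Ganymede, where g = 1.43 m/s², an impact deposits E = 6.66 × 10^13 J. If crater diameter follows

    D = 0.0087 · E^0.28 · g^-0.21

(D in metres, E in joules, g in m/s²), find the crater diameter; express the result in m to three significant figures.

D ≈ 59.9 m

E^0.28 = (6.66 × 10^13)^0.28 = 7.423 × 10^3
g^-0.21 = 1.43^-0.21 = 0.9276
D = 0.0087 × 7.423 × 10^3 × 0.9276 = 59.90 m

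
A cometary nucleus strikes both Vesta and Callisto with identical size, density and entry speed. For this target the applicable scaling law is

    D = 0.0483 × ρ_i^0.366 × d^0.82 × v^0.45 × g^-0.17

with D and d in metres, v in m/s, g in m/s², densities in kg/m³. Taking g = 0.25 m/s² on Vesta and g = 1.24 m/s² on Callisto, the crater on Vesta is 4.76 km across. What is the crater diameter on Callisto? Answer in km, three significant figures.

All impactor-dependent factors cancel in the ratio, leaving D_Callisto/D_Vesta = (g_Callisto/g_Vesta)^-0.17.
(1.24/0.25)^-0.17 = 4.960^-0.17 = 0.7617
D_Callisto = 0.7617 × 4.76 km = 3.63 km

D ≈ 3.63 km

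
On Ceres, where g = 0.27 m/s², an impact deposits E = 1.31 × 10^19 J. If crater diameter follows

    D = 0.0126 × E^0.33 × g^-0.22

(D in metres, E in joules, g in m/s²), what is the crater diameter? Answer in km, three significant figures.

D ≈ 34.2 km

E^0.33 = (1.31 × 10^19)^0.33 = 2.036 × 10^6
g^-0.22 = 0.27^-0.22 = 1.334
D = 0.0126 × 2.036 × 10^6 × 1.334 = 34222 m
   = 34.22 km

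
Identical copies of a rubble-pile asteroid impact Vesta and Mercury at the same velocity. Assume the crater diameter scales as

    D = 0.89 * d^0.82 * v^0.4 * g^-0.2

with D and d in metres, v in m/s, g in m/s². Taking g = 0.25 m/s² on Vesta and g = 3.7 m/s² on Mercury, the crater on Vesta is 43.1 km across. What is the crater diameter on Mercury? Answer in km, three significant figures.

All impactor-dependent factors cancel in the ratio, leaving D_Mercury/D_Vesta = (g_Mercury/g_Vesta)^-0.2.
(3.7/0.25)^-0.2 = 14.80^-0.2 = 0.5834
D_Mercury = 0.5834 × 43.1 km = 25.1 km

D ≈ 25.1 km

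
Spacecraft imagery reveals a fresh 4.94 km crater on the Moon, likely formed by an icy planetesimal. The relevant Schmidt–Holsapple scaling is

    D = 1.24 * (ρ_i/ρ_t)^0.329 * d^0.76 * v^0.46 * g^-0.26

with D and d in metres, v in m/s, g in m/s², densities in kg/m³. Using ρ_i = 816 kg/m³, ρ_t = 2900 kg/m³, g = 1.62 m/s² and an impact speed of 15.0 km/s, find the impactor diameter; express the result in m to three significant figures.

Rearranging for d: d = [D / (1.24 · (816/2900)^0.329 · 15000^0.46 · 1.62^-0.26)]^(1/0.76).
D = 4940 m.
(816/2900)^0.329 = 0.6589
15000^0.46 = 83.37
1.62^-0.26 = 0.8821
Denominator = 1.24 × 0.6589 × 83.37 × 0.8821 = 60.09
D / 60.09 = 4940 / 60.09 = 82.21
d = 82.21^(1/0.76) = 82.21^1.3158 = 330.9 m

d ≈ 331 m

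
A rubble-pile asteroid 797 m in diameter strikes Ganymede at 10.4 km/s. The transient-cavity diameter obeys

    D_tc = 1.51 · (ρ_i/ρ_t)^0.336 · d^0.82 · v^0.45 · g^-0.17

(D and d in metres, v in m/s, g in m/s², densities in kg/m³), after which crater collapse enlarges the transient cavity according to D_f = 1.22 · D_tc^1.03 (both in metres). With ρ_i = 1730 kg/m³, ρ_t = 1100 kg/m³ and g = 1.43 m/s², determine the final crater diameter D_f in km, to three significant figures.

v = 10400 m/s.
(ρ_i/ρ_t)^0.336 = (1730/1100)^0.336 = 1.164
d^0.82 = 797^0.82 = 239.4
v^0.45 = 10400^0.45 = 64.22
g^-0.17 = 1.43^-0.17 = 0.9410
D_tc = 1.51 × 1.164 × 239.4 × 64.22 × 0.9410 = 25430 m
D_f = 1.22 × (25430)^1.03 = 42060 m
     = 42.06 km

D_f ≈ 42.1 km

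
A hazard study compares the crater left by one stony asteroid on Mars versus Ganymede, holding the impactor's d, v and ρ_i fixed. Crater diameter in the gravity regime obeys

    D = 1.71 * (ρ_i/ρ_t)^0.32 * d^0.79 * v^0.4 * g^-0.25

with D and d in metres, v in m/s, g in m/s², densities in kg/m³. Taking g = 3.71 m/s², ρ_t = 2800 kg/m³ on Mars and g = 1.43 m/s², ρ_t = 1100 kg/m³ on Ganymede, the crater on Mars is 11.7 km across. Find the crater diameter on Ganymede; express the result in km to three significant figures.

D ≈ 20.0 km

The impactor-only factors (d, v, ρ_i) cancel in the ratio, leaving D_Ganymede/D_Mars = (g_Ganymede/g_Mars)^-0.25 · (ρ_t,Mars/ρ_t,Ganymede)^0.32.
(1.43/3.71)^-0.25 = 0.3854^-0.25 = 1.269
(2800/1100)^0.32 = 2.545^0.32 = 1.348
Ratio = 1.269 × 1.348 = 1.711
D_Ganymede = 1.711 × 11.7 km = 20.0 km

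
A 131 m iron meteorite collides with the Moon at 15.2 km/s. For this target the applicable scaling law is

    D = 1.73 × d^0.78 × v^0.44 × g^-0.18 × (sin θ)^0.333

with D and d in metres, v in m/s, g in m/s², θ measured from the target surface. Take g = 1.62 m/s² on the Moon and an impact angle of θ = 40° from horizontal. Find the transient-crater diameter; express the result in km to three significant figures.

In SI units: v = 15200 m/s.
d^0.78 = 131^0.78 = 44.82
v^0.44 = 15200^0.44 = 69.18
g^-0.18 = 1.62^-0.18 = 0.9168
(sin 40°)^0.333 = 0.6428^0.333 = 0.8632
D = 1.73 × 44.82 × 69.18 × 0.9168 × 0.8632 = 4245 m
   = 4.245 km

D ≈ 4.25 km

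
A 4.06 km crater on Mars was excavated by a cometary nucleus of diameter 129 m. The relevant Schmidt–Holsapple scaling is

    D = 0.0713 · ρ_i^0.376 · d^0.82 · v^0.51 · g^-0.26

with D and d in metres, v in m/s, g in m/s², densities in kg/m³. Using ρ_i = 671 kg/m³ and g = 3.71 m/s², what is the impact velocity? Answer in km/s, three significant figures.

Rearranging for v: v = [D / (0.0713 · 671^0.376 · 129^0.82 · 3.71^-0.26)]^(1/0.51).
D = 4060 m.
671^0.376 = 11.56
129^0.82 = 53.79
3.71^-0.26 = 0.7112
Denominator = 0.0713 × 11.56 × 53.79 × 0.7112 = 31.53
D / 31.53 = 4060 / 31.53 = 128.8
v = 128.8^(1/0.51) = 128.8^1.9608 = 13713 m/s

v ≈ 13.7 km/s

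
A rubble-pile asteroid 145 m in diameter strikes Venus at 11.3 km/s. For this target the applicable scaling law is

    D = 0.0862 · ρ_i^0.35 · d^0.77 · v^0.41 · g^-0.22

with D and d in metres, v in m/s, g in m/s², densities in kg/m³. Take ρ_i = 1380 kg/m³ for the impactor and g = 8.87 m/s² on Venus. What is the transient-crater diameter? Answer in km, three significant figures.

D ≈ 1.42 km

In SI units: v = 11300 m/s.
ρ_i^0.35 = 1380^0.35 = 12.56
d^0.77 = 145^0.77 = 46.16
v^0.41 = 11300^0.41 = 45.89
g^-0.22 = 8.87^-0.22 = 0.6187
D = 0.0862 × 12.56 × 46.16 × 45.89 × 0.6187 = 1419 m
   = 1.419 km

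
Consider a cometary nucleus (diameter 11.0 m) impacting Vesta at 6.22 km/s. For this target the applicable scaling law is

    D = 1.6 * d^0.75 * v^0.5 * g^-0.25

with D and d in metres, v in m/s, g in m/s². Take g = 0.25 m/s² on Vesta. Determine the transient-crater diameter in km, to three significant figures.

D ≈ 1.08 km

In SI units: v = 6220 m/s.
d^0.75 = 11^0.75 = 6.040
v^0.5 = 6220^0.5 = 78.87
g^-0.25 = 0.25^-0.25 = 1.414
D = 1.6 × 6.040 × 78.87 × 1.414 = 1078 m
   = 1.078 km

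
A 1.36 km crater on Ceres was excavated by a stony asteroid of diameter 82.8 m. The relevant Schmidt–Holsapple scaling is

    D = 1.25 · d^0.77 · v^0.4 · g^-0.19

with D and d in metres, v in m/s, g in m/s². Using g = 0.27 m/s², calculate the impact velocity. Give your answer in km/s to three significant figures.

v ≈ 4.26 km/s

Rearranging for v: v = [D / (1.25 · 82.8^0.77 · 0.27^-0.19)]^(1/0.4).
D = 1360 m.
82.8^0.77 = 29.98
0.27^-0.19 = 1.282
Denominator = 1.25 × 29.98 × 1.282 = 48.04
D / 48.04 = 1360 / 48.04 = 28.31
v = 28.31^(1/0.4) = 28.31^2.5 = 4264 m/s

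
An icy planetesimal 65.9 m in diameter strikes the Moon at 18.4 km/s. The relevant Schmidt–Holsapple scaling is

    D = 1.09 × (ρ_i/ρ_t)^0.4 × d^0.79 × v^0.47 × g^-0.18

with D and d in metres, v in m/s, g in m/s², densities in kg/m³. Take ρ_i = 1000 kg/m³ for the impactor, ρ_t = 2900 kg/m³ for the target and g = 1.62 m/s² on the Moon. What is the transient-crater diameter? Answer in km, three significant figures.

D ≈ 1.80 km

In SI units: v = 18400 m/s.
(ρ_i/ρ_t)^0.4 = (1000/2900)^0.4 = 0.6532
d^0.79 = 65.9^0.79 = 27.35
v^0.47 = 18400^0.47 = 101.0
g^-0.18 = 1.62^-0.18 = 0.9168
D = 1.09 × 0.6532 × 27.35 × 101.0 × 0.9168 = 1803 m
   = 1.803 km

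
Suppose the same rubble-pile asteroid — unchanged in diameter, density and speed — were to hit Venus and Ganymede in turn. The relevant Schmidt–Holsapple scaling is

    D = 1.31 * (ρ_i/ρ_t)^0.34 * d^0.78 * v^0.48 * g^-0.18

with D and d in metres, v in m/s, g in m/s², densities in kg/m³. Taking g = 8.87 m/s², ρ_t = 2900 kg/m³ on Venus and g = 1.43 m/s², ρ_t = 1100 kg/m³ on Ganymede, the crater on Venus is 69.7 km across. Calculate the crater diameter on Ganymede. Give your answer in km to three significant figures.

D ≈ 135 km

The impactor-only factors (d, v, ρ_i) cancel in the ratio, leaving D_Ganymede/D_Venus = (g_Ganymede/g_Venus)^-0.18 · (ρ_t,Venus/ρ_t,Ganymede)^0.34.
(1.43/8.87)^-0.18 = 0.1612^-0.18 = 1.389
(2900/1100)^0.34 = 2.636^0.34 = 1.390
Ratio = 1.389 × 1.390 = 1.931
D_Ganymede = 1.931 × 69.7 km = 135 km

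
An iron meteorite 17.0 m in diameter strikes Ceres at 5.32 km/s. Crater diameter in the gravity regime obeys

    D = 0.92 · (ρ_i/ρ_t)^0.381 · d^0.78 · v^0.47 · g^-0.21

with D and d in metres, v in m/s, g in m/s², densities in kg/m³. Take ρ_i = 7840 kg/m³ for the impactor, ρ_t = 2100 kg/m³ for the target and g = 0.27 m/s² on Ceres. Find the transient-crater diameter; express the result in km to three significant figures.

D ≈ 1.03 km

In SI units: v = 5320 m/s.
(ρ_i/ρ_t)^0.381 = (7840/2100)^0.381 = 1.652
d^0.78 = 17^0.78 = 9.115
v^0.47 = 5320^0.47 = 56.39
g^-0.21 = 0.27^-0.21 = 1.316
D = 0.92 × 1.652 × 9.115 × 56.39 × 1.316 = 1028 m
   = 1.028 km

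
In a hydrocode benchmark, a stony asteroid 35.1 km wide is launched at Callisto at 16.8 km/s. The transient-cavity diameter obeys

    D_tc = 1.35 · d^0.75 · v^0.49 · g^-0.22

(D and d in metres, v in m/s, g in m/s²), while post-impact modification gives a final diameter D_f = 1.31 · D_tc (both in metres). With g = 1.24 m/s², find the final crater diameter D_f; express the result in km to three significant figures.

In SI: d = 35100 m, v = 16800 m/s.
d^0.75 = 35100^0.75 = 2564
v^0.49 = 16800^0.49 = 117.6
g^-0.22 = 1.24^-0.22 = 0.9538
D_tc = 1.35 × 2564 × 117.6 × 0.9538 = 3.883 × 10^5 m
D_f = 1.31 × 3.883 × 10^5 = 5.087 × 10^5 m
     = 508.7 km

D_f ≈ 509 km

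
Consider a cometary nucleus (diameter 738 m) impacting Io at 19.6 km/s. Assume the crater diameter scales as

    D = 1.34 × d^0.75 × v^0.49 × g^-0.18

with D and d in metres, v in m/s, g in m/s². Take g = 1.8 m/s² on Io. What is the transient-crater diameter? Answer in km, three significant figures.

D ≈ 21.6 km

In SI units: v = 19600 m/s.
d^0.75 = 738^0.75 = 141.6
v^0.49 = 19600^0.49 = 126.8
g^-0.18 = 1.8^-0.18 = 0.8996
D = 1.34 × 141.6 × 126.8 × 0.8996 = 21644 m
   = 21.64 km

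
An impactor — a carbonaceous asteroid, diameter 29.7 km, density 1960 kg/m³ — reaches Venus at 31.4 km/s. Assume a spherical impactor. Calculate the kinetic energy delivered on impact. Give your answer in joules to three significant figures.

d = 29700 m; v = 31400 m/s.
Mass m = (π/6) ρ d³ = (π/6) × 1960 × (29700)³ = 2.689 × 10^16 kg
E = ½ m v² = 0.5 × 2.689 × 10^16 × (31400)² = 1.326 × 10^25 J

E ≈ 1.33 × 10^25 J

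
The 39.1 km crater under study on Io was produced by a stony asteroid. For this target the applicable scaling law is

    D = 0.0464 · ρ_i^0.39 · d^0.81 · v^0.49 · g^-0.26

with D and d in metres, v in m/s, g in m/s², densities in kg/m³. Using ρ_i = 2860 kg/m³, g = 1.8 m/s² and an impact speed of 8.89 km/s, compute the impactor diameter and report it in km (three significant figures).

d ≈ 2.21 km

Rearranging for d: d = [D / (0.0464 · 2860^0.39 · 8890^0.49 · 1.8^-0.26)]^(1/0.81).
D = 39100 m.
2860^0.39 = 22.28
8890^0.49 = 86.09
1.8^-0.26 = 0.8583
Denominator = 0.0464 × 22.28 × 86.09 × 0.8583 = 76.39
D / 76.39 = 39100 / 76.39 = 511.8
d = 511.8^(1/0.81) = 511.8^1.2346 = 2211 m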